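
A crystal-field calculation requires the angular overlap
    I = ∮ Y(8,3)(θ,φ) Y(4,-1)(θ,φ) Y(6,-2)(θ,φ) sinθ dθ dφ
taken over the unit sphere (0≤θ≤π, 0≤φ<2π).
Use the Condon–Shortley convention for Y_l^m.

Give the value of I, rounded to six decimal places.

Checks pass: Σm=0; 18 even; l₃=6∈[4,12].
(2·8+1)(2·4+1)(2·6+1) = 1989
Δ: 6! 10! 2! / 19! → 1/23279256
sum: t=2:+1/1658880 t=3:−1/518400 t=4:+1/1658880 = -1/1382400
3j²(8 4 6; 0 0 0) = Δ·Π!·Σ² = 504/46189  (sign -1)
sum: t=1:−1/4147200 t=2:+1/1451520 t=3:−1/5806080 = 1/3628800
3j²(8 4 6; 3 -1 -2) = Δ·Π!·Σ² = 320/29393  (sign +1)
combine: 4πI² = 1989·504/46189·320/29393 = 207360/877591
take √, sign -1: I = -0.13712337

-0.137123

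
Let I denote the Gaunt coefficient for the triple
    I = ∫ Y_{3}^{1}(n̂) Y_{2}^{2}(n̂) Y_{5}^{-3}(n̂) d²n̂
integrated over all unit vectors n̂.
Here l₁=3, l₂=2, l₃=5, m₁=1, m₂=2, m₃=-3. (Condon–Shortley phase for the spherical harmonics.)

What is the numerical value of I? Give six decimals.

Rules hold: Σm=0, L=10 even, 1≤5≤5.
N = 7·5·11 = 385
Δ = 0!·6!·4!/11! = 1/2310
Racah Σ t=0..0: t=0:+1/144 = 1/144
⇒ 3j(3 2 5; 0 0 0)² = 10/231, sgn -1
Racah Σ t=0..0: t=0:+1/1152 = 1/1152
⇒ 3j(3 2 5; 1 2 -3)² = 1/33, sgn +1
4πI² = N·(3j₀)²·(3jₘ)² = 50/99
I = -1·√(0.505051/4π) = -0.20047604

-0.200476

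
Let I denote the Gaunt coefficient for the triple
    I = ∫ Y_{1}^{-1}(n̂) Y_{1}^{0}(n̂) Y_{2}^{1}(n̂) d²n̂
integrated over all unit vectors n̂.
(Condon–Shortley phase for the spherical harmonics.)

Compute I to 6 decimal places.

-0.218510

Rules hold: Σm=0, L=4 even, 0≤2≤2.
N = 3·3·5 = 45
Δ = 0!·2!·2!/5! = 1/30
Racah Σ t=0..0: t=0:+1/1 = 1/1
⇒ 3j(1 1 2; 0 0 0)² = 2/15, sgn +1
Racah Σ t=0..0: t=0:+1/2 = 1/2
⇒ 3j(1 1 2; -1 0 1)² = 1/10, sgn -1
4πI² = N·(3j₀)²·(3jₘ)² = 3/5
I = -1·√(0.6/4π) = -0.21850969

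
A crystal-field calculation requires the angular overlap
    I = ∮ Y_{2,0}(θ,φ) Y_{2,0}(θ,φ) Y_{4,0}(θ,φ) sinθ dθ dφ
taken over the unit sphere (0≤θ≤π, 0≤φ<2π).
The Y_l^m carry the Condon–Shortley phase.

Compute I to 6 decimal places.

0.241796

Rules hold: Σm=0, L=8 even, 0≤4≤4.
N = 5·5·9 = 225
Δ = 0!·4!·4!/9! = 1/630
Racah Σ t=0..0: t=0:+1/16 = 1/16
⇒ 3j(2 2 4; 0 0 0)² = 2/35, sgn +1
(m-triple is (0,0,0) — same symbol as above.)
4πI² = N·(3j₀)²·(3jₘ)² = 36/49
I = +1·√(0.734694/4π) = 0.24179554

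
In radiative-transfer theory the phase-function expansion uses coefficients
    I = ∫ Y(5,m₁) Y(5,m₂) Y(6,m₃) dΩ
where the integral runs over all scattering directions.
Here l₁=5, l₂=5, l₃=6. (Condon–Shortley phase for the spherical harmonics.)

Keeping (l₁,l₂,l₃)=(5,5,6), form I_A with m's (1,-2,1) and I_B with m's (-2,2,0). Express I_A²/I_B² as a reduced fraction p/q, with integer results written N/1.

32/27

Same 5,5,6: normalisation and zero-m 3j drop out of the ratio.
A: Δ: 4! 6! 6! / 17! → 1/28588560; sum: t=0:+1/41472 t=1:−1/10368 t=2:+1/23040 t=3:−1/518400 = -1/32400; 3j²(5 5 6; 1 -2 1) = Δ·Π!·Σ² = 128/12155  (sign +1)
B: Δ: 4! 6! 6! / 17! → 1/28588560; sum: t=1:−1/3110400 t=2:+1/57600 t=3:−1/13824 t=4:+1/31104 = -1/43200; 3j²(5 5 6; -2 2 0) = Δ·Π!·Σ² = 108/12155  (sign -1)
I_A²/I_B² = (128/12155)/(108/12155) = 32/27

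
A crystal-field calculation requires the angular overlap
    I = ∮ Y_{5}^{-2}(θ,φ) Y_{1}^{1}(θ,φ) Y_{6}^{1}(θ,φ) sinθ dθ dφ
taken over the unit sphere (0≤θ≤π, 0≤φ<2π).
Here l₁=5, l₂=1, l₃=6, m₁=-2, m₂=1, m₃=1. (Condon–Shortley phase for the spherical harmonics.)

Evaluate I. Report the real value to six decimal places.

Rules hold: Σm=0, L=12 even, 4≤6≤6.
N = 11·3·13 = 429
Δ = 0!·10!·2!/13! = 1/858
Racah Σ t=0..0: t=0:+1/14400 = 1/14400
⇒ 3j(5 1 6; 0 0 0)² = 6/143, sgn +1
Racah Σ t=0..0: t=0:+1/60480 = 1/60480
⇒ 3j(5 1 6; -2 1 1)² = 5/429, sgn -1
4πI² = N·(3j₀)²·(3jₘ)² = 30/143
I = -1·√(0.20979/4π) = -0.12920749

-0.129207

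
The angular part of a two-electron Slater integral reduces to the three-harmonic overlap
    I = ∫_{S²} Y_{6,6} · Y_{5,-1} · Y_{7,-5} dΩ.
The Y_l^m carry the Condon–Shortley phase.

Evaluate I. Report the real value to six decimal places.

-0.180759

Checks pass: Σm=0; 18 even; l₃=7∈[1,11].
(2·6+1)(2·5+1)(2·7+1) = 2145
Δ: 4! 8! 6! / 19! → 1/174594420
sum: t=0:+1/4147200 t=1:−1/207360 t=2:+1/82944 t=3:−1/207360 t=4:+1/4147200 = 1/345600
3j²(6 5 7; 0 0 0) = Δ·Π!·Σ² = 420/46189  (sign -1)
sum: t=0:+1/46448640 = 1/46448640
3j²(6 5 7; 6 -1 -5) = Δ·Π!·Σ² = 2475/117572  (sign +1)
combine: 4πI² = 2145·420/46189·2475/117572 = 556875/1356277
take √, sign -1: I = -0.18075892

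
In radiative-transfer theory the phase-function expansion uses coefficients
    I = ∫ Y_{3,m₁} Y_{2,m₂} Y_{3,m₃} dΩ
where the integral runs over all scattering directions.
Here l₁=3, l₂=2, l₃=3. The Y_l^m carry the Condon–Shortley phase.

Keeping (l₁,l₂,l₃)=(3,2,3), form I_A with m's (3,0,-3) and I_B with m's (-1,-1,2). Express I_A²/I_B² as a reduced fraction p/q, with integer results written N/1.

Same 3,2,3: normalisation and zero-m 3j drop out of the ratio.
A: Δ: 2! 4! 2! / 9! → 1/3780; sum: t=0:+1/96 = 1/96; 3j²(3 2 3; 3 0 -3) = Δ·Π!·Σ² = 5/84  (sign +1)
B: Δ: 2! 4! 2! / 9! → 1/3780; sum: t=0:+1/48 t=1:−1/12 = -1/16; 3j²(3 2 3; -1 -1 2) = Δ·Π!·Σ² = 1/28  (sign +1)
I_A²/I_B² = (5/84)/(1/28) = 5/3

5/3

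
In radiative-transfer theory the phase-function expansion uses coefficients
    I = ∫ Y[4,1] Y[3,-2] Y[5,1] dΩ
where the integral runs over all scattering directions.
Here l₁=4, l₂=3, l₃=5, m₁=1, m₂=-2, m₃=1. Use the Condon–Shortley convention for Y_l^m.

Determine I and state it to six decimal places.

0.138239

m-sum 0 ✓  L=12 even ✓  1≤5≤7 ✓
Π(2lᵢ+1) = 9×7×11 = 693
triangle coeff Δ(4,3,5) = 1/180180
Σ_t [0,2]: t=0:+1/576 t=1:−1/144 t=2:+1/576 = -1/288
(3j)²=20/1001 [(4 3 5; 0 0 0)], sign=+1
Σ_t [0,1]: t=0:+1/432 t=1:−1/1152 = 5/3456
(3j)²=625/36036 [(4 3 5; 1 -2 1)], sign=+1
⇒ 4πI² = 3125/13013
I = (+1)√(3125/13013/(4π)) = 0.13823925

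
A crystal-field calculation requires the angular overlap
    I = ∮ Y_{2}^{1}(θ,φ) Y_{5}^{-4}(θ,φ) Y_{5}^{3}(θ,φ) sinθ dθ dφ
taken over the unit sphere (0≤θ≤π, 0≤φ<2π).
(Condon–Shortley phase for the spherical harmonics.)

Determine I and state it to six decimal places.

Rules hold: Σm=0, L=12 even, 3≤5≤7.
N = 5·11·11 = 605
Δ = 2!·2!·8!/13! = 1/38610
Racah Σ t=0..2: t=0:+1/2880 t=1:−1/576 t=2:+1/2880 = -1/960
⇒ 3j(2 5 5; 0 0 0)² = 10/429, sgn +1
Racah Σ t=0..1: t=0:+1/10080 t=1:−1/80640 = 1/11520
⇒ 3j(2 5 5; 1 -4 3)² = 49/1430, sgn +1
4πI² = N·(3j₀)²·(3jₘ)² = 245/507
I = +1·√(0.483235/4π) = 0.19609844

0.196098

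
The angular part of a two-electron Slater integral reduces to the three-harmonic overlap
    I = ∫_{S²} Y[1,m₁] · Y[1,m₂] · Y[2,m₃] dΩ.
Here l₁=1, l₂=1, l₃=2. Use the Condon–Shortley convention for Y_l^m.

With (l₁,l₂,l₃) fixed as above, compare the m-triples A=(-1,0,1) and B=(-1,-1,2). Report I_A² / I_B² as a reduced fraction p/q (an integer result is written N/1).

1/2

Same 1,1,2: normalisation and zero-m 3j drop out of the ratio.
A: Δ: 0! 2! 2! / 5! → 1/30; sum: t=0:+1/2 = 1/2; 3j²(1 1 2; -1 0 1) = Δ·Π!·Σ² = 1/10  (sign -1)
B: Δ: 0! 2! 2! / 5! → 1/30; sum: t=0:+1/4 = 1/4; 3j²(1 1 2; -1 -1 2) = Δ·Π!·Σ² = 1/5  (sign +1)
I_A²/I_B² = (1/10)/(1/5) = 1/2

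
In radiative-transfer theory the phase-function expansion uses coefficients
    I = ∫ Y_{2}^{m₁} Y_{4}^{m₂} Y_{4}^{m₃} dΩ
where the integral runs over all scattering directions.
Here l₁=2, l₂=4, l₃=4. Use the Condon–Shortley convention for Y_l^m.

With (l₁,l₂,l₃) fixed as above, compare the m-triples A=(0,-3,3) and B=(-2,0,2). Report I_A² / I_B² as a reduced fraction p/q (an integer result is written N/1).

Same 2,4,4: normalisation and zero-m 3j drop out of the ratio.
A: Δ: 2! 2! 6! / 11! → 1/13860; sum: t=0:+1/480 t=1:−1/720 = 1/1440; 3j²(2 4 4; 0 -3 3) = Δ·Π!·Σ² = 7/1980  (sign -1)
B: Δ: 2! 2! 6! / 11! → 1/13860; sum: t=2:+1/192 = 1/192; 3j²(2 4 4; -2 0 2) = Δ·Π!·Σ² = 3/77  (sign +1)
I_A²/I_B² = (7/1980)/(3/77) = 49/540

49/540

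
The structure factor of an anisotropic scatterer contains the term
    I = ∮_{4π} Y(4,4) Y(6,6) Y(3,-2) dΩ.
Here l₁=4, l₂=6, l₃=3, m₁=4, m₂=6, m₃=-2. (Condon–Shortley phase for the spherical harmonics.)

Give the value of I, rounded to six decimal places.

0.000000

Σmᵢ = 8 ≠ 0, so the φ-integral vanishes; I = 0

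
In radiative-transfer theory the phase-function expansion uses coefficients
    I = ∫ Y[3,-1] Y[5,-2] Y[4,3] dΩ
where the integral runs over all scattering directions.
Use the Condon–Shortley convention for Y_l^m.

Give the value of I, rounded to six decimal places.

m-sum 0 ✓  L=12 even ✓  2≤4≤8 ✓
Π(2lᵢ+1) = 7×11×9 = 693
triangle coeff Δ(3,5,4) = 1/180180
Σ_t [1,3]: t=1:−1/576 t=2:+1/144 t=3:−1/576 = 1/288
(3j)²=20/1001 [(3 5 4; 0 0 0)], sign=+1
Σ_t [2,3]: t=2:+1/960 t=3:−1/4320 = 7/8640
(3j)²=343/12870 [(3 5 4; -1 -2 3)], sign=-1
⇒ 4πI² = 686/1859
I = (-1)√(686/1859/(4π)) = -0.17136315

-0.171363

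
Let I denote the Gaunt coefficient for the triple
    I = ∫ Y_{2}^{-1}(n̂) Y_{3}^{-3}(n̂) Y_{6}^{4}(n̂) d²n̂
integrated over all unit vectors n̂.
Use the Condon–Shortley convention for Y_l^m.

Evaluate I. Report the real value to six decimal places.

0.000000

l₃=6 ∉ [1,5] — triangle fails ⇒ I = 0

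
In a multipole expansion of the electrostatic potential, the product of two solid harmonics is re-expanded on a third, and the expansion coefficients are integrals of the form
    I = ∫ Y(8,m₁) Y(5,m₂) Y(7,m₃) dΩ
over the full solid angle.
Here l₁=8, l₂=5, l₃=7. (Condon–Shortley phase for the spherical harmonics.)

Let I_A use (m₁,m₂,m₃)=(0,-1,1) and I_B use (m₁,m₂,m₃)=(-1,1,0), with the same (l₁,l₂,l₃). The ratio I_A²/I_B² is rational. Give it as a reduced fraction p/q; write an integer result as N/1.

Same 8,5,7: normalisation and zero-m 3j drop out of the ratio.
A: Δ: 6! 10! 4! / 21! → 1/814773960; sum: t=0:+1/1393459200 t=1:−1/21772800 t=2:+1/3317760 t=3:−1/3110400 t=4:+1/19906560 = -1/66355200; 3j²(8 5 7; 0 -1 1) = Δ·Π!·Σ² = 21/92378  (sign -1)
B: Δ: 6! 10! 4! / 21! → 1/814773960; sum: t=2:+1/34836480 t=3:−1/3732480 t=4:+1/2764800 t=5:−1/12441600 t=6:+1/522547200 = 23/522547200; 3j²(8 5 7; -1 1 0) = Δ·Π!·Σ² = 529/277134  (sign -1)
I_A²/I_B² = (21/92378)/(529/277134) = 63/529

63/529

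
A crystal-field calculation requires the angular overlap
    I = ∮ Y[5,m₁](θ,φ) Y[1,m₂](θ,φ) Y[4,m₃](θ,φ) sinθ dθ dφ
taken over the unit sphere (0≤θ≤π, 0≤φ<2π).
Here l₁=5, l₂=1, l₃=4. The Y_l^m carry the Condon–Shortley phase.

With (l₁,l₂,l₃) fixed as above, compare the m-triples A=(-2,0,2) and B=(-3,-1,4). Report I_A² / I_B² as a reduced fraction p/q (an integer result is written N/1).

21/1

Shared (l₁,l₂,l₃)=(5,1,4): N and (l;000)² cancel in I_A²/I_B².
A: Δ = 2!·8!·0!/11! = 1/495; Racah Σ t=1..1: t=1:−1/1440 = -1/1440; ⇒ 3j(5 1 4; -2 0 2)² = 7/165, sgn -1
B: Δ = 2!·8!·0!/11! = 1/495; Racah Σ t=0..0: t=0:+1/80640 = 1/80640; ⇒ 3j(5 1 4; -3 -1 4)² = 1/495, sgn +1
I_A²/I_B² = (7/165)/(1/495) = 21/1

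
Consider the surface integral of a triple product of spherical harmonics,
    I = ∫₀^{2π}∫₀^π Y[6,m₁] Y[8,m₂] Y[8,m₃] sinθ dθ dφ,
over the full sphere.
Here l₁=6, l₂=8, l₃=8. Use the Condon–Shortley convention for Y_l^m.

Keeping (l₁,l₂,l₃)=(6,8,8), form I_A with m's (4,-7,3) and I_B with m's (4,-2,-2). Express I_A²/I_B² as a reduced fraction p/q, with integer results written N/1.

l's match ⇒ only the (l;m) 3-j factors differ between A and B.
A: triangle coeff Δ(6,8,8) = 1/13742520792; Σ_t [0,1]: t=0:+1/12541132800 t=1:−1/52254720000 = 19/313528320000; (3j)²=19/1564 [(6 8 8; 4 -7 3)], sign=-1
B: triangle coeff Δ(6,8,8) = 1/13742520792; Σ_t [0,2]: t=0:+1/597196800 t=1:−1/207360000 t=2:+1/597196800 = -11/7464960000; (3j)²=756/96577 [(6 8 8; 4 -2 -2)], sign=-1
I_A²/I_B² = (19/1564)/(756/96577) = 4693/3024

4693/3024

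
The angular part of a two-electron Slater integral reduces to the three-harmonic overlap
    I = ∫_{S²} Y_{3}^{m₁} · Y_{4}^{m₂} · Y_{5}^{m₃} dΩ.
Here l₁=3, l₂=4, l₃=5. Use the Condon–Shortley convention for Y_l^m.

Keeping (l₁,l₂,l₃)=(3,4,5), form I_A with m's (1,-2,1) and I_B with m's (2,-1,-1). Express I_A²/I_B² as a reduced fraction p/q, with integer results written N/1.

1849/3125

Shared (l₁,l₂,l₃)=(3,4,5): N and (l;000)² cancel in I_A²/I_B².
A: Δ = 2!·4!·6!/13! = 1/180180; Racah Σ t=0..2: t=0:+1/384 t=1:−1/720 t=2:+1/34560 = 43/34560; ⇒ 3j(3 4 5; 1 -2 1)² = 1849/180180, sgn +1
B: Δ = 2!·4!·6!/13! = 1/180180; Racah Σ t=0..1: t=0:+1/432 t=1:−1/1152 = 5/3456; ⇒ 3j(3 4 5; 2 -1 -1)² = 625/36036, sgn +1
I_A²/I_B² = (1849/180180)/(625/36036) = 1849/3125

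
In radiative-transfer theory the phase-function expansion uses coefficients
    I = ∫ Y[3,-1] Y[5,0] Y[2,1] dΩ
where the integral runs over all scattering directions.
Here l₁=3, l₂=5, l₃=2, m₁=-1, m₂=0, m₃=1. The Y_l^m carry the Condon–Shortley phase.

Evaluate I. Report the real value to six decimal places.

m-sum 0 ✓  L=10 even ✓  2≤2≤8 ✓
Π(2lᵢ+1) = 7×11×5 = 385
triangle coeff Δ(3,5,2) = 1/2310
Σ_t [3,3]: t=3:−1/144 = -1/144
(3j)²=10/231 [(3 5 2; 0 0 0)], sign=-1
Σ_t [4,4]: t=4:+1/288 = 1/288
(3j)²=5/231 [(3 5 2; -1 0 1)], sign=-1
⇒ 4πI² = 250/693
I = (+1)√(250/693/(4π)) = 0.16943318

0.169433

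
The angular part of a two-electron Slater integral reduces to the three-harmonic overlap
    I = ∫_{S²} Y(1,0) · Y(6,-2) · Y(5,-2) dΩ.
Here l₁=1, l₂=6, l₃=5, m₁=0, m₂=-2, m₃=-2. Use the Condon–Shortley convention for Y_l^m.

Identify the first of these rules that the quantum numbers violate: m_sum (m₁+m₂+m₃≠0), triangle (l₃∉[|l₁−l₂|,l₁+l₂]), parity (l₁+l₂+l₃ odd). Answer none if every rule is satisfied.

Σmᵢ = -4  ✗
l₃∈[|l₁−l₂|,l₁+l₂]=[5,7], have l₃=5
Σlᵢ = 12 ⇒ even

m_sum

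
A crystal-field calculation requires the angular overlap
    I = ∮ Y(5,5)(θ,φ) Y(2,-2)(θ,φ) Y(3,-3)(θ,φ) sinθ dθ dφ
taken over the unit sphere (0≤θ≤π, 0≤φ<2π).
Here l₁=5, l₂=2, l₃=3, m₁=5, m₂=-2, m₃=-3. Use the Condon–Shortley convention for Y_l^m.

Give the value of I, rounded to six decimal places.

Rules hold: Σm=0, L=10 even, 3≤3≤7.
N = 11·5·7 = 385
Δ = 4!·6!·0!/11! = 1/2310
Racah Σ t=2..2: t=2:+1/144 = 1/144
⇒ 3j(5 2 3; 0 0 0)² = 10/231, sgn -1
Racah Σ t=0..0: t=0:+1/17280 = 1/17280
⇒ 3j(5 2 3; 5 -2 -3)² = 1/11, sgn +1
4πI² = N·(3j₀)²·(3jₘ)² = 50/33
I = -1·√(1.51515/4π) = -0.34723469

-0.347235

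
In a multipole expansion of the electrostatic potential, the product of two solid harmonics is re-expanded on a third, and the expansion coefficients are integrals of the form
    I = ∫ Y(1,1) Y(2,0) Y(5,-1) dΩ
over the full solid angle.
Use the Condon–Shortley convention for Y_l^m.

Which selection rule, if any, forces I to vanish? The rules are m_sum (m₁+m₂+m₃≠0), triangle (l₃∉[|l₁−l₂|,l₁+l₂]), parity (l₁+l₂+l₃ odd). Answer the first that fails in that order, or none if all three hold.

triangle

Σmᵢ = 0  ✓
l₃∈[|l₁−l₂|,l₁+l₂]=[1,3], have l₃=5  ✗
Σlᵢ = 8 ⇒ even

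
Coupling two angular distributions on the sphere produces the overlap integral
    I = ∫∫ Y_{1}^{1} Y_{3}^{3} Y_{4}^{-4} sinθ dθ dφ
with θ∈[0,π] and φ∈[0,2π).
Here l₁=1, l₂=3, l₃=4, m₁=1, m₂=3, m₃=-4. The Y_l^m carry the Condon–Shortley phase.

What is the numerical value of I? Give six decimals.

m-sum 0 ✓  L=8 even ✓  2≤4≤4 ✓
Π(2lᵢ+1) = 3×7×9 = 189
triangle coeff Δ(1,3,4) = 1/252
Σ_t [0,0]: t=0:+1/36 = 1/36
(3j)²=4/63 [(1 3 4; 0 0 0)], sign=+1
Σ_t [0,0]: t=0:+1/1440 = 1/1440
(3j)²=1/9 [(1 3 4; 1 3 -4)], sign=+1
⇒ 4πI² = 4/3
I = (+1)√(4/3/(4π)) = 0.32573501

0.325735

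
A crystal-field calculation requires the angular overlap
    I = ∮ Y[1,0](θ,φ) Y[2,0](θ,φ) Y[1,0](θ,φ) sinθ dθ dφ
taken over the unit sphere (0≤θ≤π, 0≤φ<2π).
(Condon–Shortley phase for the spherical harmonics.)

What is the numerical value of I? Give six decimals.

Checks pass: Σm=0; 4 even; l₃=1∈[1,3].
(2·1+1)(2·2+1)(2·1+1) = 45
Δ: 2! 0! 2! / 5! → 1/30
sum: t=1:−1/1 = -1/1
3j²(1 2 1; 0 0 0) = Δ·Π!·Σ² = 2/15  (sign +1)
(m-triple is (0,0,0) — same symbol as above.)
combine: 4πI² = 45·2/15·2/15 = 4/5
take √, sign +1: I = 0.25231325

0.252313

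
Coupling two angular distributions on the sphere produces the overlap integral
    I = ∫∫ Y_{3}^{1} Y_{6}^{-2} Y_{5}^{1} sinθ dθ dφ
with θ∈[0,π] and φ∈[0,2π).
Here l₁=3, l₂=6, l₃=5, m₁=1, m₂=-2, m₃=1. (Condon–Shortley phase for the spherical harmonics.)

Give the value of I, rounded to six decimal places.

0.134828

Checks pass: Σm=0; 14 even; l₃=5∈[3,9].
(2·3+1)(2·6+1)(2·5+1) = 1001
Δ: 4! 2! 8! / 15! → 1/675675
sum: t=1:−1/8640 t=2:+1/2304 t=3:−1/8640 = 7/34560
3j²(3 6 5; 0 0 0) = Δ·Π!·Σ² = 7/429  (sign -1)
sum: t=0:+1/27648 t=1:−1/4320 t=2:+1/11520 = -1/9216
3j²(3 6 5; 1 -2 1) = Δ·Π!·Σ² = 2/143  (sign -1)
combine: 4πI² = 1001·7/429·2/143 = 98/429
take √, sign +1: I = 0.13482780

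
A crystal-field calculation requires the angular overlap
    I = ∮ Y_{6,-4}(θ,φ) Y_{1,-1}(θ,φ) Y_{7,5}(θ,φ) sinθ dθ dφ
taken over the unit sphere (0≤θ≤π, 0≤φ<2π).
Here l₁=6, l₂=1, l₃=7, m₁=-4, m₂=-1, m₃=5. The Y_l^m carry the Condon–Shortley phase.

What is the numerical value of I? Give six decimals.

-0.284256

Checks pass: Σm=0; 14 even; l₃=7∈[5,7].
(2·6+1)(2·1+1)(2·7+1) = 585
Δ: 0! 12! 2! / 15! → 1/1365
sum: t=0:+1/518400 = 1/518400
3j²(6 1 7; 0 0 0) = Δ·Π!·Σ² = 7/195  (sign -1)
sum: t=0:+1/14515200 = 1/14515200
3j²(6 1 7; -4 -1 5) = Δ·Π!·Σ² = 22/455  (sign +1)
combine: 4πI² = 585·7/195·22/455 = 66/65
take √, sign -1: I = -0.28425647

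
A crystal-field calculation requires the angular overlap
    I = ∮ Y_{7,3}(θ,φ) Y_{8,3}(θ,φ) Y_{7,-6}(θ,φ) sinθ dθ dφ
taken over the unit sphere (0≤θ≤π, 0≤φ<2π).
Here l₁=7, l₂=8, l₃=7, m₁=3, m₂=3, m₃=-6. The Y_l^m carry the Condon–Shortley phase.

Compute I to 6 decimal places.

0.088990

m-sum 0 ✓  L=22 even ✓  1≤7≤15 ✓
Π(2lᵢ+1) = 15×17×15 = 3825
triangle coeff Δ(7,8,7) = 1/22086194130
Σ_t [1,7]: t=1:−1/18289152000 t=2:+1/248832000 t=3:−1/24883200 t=4:+1/11943936 t=5:−1/24883200 t=6:+1/248832000 t=7:−1/18289152000 = 11/975421440
(3j)²=1750/289731 [(7 8 7; 0 0 0)], sign=-1
Σ_t [3,4]: t=3:−1/3483648000 t=4:+1/2090188800 = 1/5225472000
(3j)²=32/7429 [(7 8 7; 3 3 -6)], sign=-1
⇒ 4πI² = 4200000/42204149
I = (+1)√(4200000/42204149/(4π)) = 0.08899019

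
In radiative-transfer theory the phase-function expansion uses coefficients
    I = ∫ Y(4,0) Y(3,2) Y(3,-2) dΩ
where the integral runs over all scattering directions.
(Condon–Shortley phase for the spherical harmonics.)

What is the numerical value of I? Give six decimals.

m-sum 0 ✓  L=10 even ✓  1≤3≤7 ✓
Π(2lᵢ+1) = 9×7×7 = 441
triangle coeff Δ(4,3,3) = 1/34650
Σ_t [1,3]: t=1:−1/72 t=2:+1/16 t=3:−1/72 = 5/144
(3j)²=2/77 [(4 3 3; 0 0 0)], sign=-1
Σ_t [3,4]: t=3:−1/72 t=4:+1/576 = -7/576
(3j)²=7/198 [(4 3 3; 0 2 -2)], sign=+1
⇒ 4πI² = 49/121
I = (-1)√(49/121/(4π)) = -0.17951487

-0.179515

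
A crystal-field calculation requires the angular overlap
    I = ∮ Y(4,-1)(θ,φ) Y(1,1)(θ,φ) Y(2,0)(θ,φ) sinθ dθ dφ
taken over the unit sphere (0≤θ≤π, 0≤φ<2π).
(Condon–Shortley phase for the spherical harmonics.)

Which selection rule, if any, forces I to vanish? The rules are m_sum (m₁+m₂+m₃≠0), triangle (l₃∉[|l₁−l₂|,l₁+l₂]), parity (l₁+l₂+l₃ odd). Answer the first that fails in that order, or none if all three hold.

triangle

Σmᵢ = 0  ✓
l₃∈[|l₁−l₂|,l₁+l₂]=[3,5], have l₃=2  ✗
Σlᵢ = 7 ⇒ odd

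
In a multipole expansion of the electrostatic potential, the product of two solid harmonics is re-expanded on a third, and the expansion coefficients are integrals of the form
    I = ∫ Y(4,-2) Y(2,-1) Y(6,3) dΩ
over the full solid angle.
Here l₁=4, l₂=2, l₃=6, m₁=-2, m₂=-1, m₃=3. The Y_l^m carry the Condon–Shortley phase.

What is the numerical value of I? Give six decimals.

Checks pass: Σm=0; 12 even; l₃=6∈[2,6].
(2·4+1)(2·2+1)(2·6+1) = 585
Δ: 0! 8! 4! / 13! → 1/6435
sum: t=0:+1/2304 = 1/2304
3j²(4 2 6; 0 0 0) = Δ·Π!·Σ² = 5/143  (sign +1)
sum: t=0:+1/8640 = 1/8640
3j²(4 2 6; -2 -1 3) = Δ·Π!·Σ² = 28/715  (sign -1)
combine: 4πI² = 585·5/143·28/715 = 1260/1573
take √, sign -1: I = -0.25247360

-0.252474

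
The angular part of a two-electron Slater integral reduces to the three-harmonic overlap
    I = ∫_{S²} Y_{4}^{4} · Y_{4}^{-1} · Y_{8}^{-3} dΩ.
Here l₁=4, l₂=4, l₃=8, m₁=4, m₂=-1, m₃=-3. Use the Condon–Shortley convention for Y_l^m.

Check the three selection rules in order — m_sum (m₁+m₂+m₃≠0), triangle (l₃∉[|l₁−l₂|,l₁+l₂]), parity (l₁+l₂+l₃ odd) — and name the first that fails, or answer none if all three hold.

none

azimuthal sum: 4 − 1 − 3 = 0  ✓
0 ≤ 8 ≤ 8 (triangle on l)  ✓
L = 4 + 4 + 8 = 16 (even)  ✓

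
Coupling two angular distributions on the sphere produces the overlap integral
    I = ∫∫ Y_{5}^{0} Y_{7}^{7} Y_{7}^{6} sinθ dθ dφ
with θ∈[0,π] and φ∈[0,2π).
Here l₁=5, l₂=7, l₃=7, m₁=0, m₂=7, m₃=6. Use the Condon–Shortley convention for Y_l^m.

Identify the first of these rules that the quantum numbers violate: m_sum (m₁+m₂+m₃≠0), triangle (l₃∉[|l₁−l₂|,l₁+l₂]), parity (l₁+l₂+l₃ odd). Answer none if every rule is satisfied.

m_sum

azimuthal sum: 0 + 7 + 6 = 13  ✗
2 ≤ 7 ≤ 12 (triangle on l)
L = 5 + 7 + 7 = 19 (odd)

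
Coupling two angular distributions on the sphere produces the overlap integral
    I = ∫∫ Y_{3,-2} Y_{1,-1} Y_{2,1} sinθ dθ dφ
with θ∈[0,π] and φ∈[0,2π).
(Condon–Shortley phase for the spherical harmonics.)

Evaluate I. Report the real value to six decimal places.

0.000000

-2 − 1 + 1 = -2 ≠ 0: azimuthal integral kills it; I = 0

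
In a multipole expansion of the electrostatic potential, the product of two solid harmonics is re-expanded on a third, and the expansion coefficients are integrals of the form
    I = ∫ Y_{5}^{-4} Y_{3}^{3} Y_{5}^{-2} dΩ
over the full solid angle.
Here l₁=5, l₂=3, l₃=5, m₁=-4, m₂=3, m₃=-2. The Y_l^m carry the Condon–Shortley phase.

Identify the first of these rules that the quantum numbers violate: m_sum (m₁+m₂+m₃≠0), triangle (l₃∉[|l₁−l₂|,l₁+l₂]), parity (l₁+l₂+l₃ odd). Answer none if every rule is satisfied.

azimuthal sum: -4 + 3 − 2 = -3  ✗
2 ≤ 5 ≤ 8 (triangle on l)
L = 5 + 3 + 5 = 13 (odd)

m_sum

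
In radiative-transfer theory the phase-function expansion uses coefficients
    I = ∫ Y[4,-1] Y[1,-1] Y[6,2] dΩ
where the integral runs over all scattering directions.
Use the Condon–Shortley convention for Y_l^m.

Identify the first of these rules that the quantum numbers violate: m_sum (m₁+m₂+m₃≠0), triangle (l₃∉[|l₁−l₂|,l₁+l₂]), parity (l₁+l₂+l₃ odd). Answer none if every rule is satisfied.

triangle

azimuthal sum: -1 − 1 + 2 = 0  ✓
3 ≤ 6 ≤ 5 (triangle on l)  ✗
L = 4 + 1 + 6 = 11 (odd)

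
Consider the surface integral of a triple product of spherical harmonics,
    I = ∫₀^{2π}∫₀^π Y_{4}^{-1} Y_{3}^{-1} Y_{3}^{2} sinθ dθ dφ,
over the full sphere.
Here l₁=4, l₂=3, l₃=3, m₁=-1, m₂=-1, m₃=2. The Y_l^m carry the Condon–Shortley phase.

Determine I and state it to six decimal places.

m-sum 0 ✓  L=10 even ✓  1≤3≤7 ✓
Π(2lᵢ+1) = 9×7×7 = 441
triangle coeff Δ(4,3,3) = 1/34650
Σ_t [1,3]: t=1:−1/72 t=2:+1/16 t=3:−1/72 = 5/144
(3j)²=2/77 [(4 3 3; 0 0 0)], sign=-1
Σ_t [1,2]: t=1:−1/144 t=2:+1/48 = 1/72
(3j)²=16/693 [(4 3 3; -1 -1 2)], sign=-1
⇒ 4πI² = 32/121
I = (+1)√(32/121/(4π)) = 0.14506992

0.145070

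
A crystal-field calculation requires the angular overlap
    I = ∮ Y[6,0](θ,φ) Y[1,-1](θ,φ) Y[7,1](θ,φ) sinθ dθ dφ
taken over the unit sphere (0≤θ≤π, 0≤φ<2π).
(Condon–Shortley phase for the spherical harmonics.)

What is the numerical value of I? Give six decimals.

Rules hold: Σm=0, L=14 even, 5≤7≤7.
N = 13·3·15 = 585
Δ = 0!·12!·2!/15! = 1/1365
Racah Σ t=0..0: t=0:+1/518400 = 1/518400
⇒ 3j(6 1 7; 0 0 0)² = 7/195, sgn -1
Racah Σ t=0..0: t=0:+1/1036800 = 1/1036800
⇒ 3j(6 1 7; 0 -1 1)² = 4/195, sgn +1
4πI² = N·(3j₀)²·(3jₘ)² = 28/65
I = -1·√(0.430769/4π) = -0.18514731

-0.185147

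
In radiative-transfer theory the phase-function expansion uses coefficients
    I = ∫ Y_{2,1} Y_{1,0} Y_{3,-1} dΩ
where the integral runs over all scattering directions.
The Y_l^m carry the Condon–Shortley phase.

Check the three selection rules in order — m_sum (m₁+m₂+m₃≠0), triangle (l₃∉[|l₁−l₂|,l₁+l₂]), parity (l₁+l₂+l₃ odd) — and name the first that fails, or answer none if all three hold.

none

m₁+m₂+m₃ = 1 + 0 − 1 = 0  ✓
triangle: |2−1|=1 ≤ l₃=3 ≤ 2+1=3  ✓
parity: l₁+l₂+l₃ = 6 is even  ✓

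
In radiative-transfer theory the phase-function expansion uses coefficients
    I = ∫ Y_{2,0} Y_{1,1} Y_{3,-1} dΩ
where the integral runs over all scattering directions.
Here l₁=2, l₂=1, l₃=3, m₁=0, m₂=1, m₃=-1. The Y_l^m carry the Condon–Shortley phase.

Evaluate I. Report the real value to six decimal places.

-0.202301

Checks pass: Σm=0; 6 even; l₃=3∈[1,3].
(2·2+1)(2·1+1)(2·3+1) = 105
Δ: 0! 4! 2! / 7! → 1/105
sum: t=0:+1/4 = 1/4
3j²(2 1 3; 0 0 0) = Δ·Π!·Σ² = 3/35  (sign -1)
sum: t=0:+1/8 = 1/8
3j²(2 1 3; 0 1 -1) = Δ·Π!·Σ² = 2/35  (sign +1)
combine: 4πI² = 105·3/35·2/35 = 18/35
take √, sign -1: I = -0.20230066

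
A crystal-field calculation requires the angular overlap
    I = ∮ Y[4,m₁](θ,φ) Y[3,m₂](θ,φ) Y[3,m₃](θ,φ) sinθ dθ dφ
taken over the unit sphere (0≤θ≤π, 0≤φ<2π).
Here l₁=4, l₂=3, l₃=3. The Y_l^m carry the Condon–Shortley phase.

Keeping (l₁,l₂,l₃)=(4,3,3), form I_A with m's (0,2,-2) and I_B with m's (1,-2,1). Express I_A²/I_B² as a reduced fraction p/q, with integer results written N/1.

49/32

Same 4,3,3: normalisation and zero-m 3j drop out of the ratio.
A: Δ: 4! 4! 2! / 11! → 1/34650; sum: t=3:−1/72 t=4:+1/576 = -7/576; 3j²(4 3 3; 0 2 -2) = Δ·Π!·Σ² = 7/198  (sign +1)
B: Δ: 4! 4! 2! / 11! → 1/34650; sum: t=0:+1/144 t=1:−1/48 = -1/72; 3j²(4 3 3; 1 -2 1) = Δ·Π!·Σ² = 16/693  (sign -1)
I_A²/I_B² = (7/198)/(16/693) = 49/32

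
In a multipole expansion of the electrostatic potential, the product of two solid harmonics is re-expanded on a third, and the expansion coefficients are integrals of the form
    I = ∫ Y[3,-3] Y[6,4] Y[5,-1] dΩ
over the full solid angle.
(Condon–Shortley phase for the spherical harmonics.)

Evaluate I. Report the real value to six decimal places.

Checks pass: Σm=0; 14 even; l₃=5∈[3,9].
(2·3+1)(2·6+1)(2·5+1) = 1001
Δ: 4! 2! 8! / 15! → 1/675675
sum: t=1:−1/8640 t=2:+1/2304 t=3:−1/8640 = 7/34560
3j²(3 6 5; 0 0 0) = Δ·Π!·Σ² = 7/429  (sign -1)
sum: t=4:+1/69120 = 1/69120
3j²(3 6 5; -3 4 -1) = Δ·Π!·Σ² = 4/143  (sign +1)
combine: 4πI² = 1001·7/429·4/143 = 196/429
take √, sign -1: I = -0.19067531

-0.190675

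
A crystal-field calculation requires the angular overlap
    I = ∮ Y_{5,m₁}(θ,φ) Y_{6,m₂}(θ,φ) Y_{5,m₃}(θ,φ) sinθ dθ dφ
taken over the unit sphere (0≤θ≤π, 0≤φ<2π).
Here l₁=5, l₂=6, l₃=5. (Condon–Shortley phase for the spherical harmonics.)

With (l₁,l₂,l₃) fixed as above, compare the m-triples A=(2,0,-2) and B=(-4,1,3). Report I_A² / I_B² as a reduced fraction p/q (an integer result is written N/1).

l's match ⇒ only the (l;m) 3-j factors differ between A and B.
A: triangle coeff Δ(5,6,5) = 1/28588560; Σ_t [0,3]: t=0:+1/3110400 t=1:−1/57600 t=2:+1/13824 t=3:−1/31104 = 1/43200; (3j)²=108/12155 [(5 6 5; 2 0 -2)], sign=-1
B: triangle coeff Δ(5,6,5) = 1/28588560; Σ_t [5,6]: t=5:−1/138240 t=6:+1/518400 = -11/2073600; (3j)²=77/4420 [(5 6 5; -4 1 3)], sign=-1
I_A²/I_B² = (108/12155)/(77/4420) = 432/847

432/847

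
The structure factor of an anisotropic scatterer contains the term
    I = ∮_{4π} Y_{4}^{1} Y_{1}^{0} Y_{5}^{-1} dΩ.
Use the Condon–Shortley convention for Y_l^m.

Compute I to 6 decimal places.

Rules hold: Σm=0, L=10 even, 3≤5≤5.
N = 9·3·11 = 297
Δ = 0!·8!·2!/11! = 1/495
Racah Σ t=0..0: t=0:+1/576 = 1/576
⇒ 3j(4 1 5; 0 0 0)² = 5/99, sgn -1
Racah Σ t=0..0: t=0:+1/720 = 1/720
⇒ 3j(4 1 5; 1 0 -1)² = 8/165, sgn +1
4πI² = N·(3j₀)²·(3jₘ)² = 8/11
I = -1·√(0.727273/4π) = -0.24057125

-0.240571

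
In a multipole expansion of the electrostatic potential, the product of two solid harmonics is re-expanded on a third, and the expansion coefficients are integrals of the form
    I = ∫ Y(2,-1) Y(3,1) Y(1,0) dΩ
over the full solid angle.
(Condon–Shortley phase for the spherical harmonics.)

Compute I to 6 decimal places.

Checks pass: Σm=0; 6 even; l₃=1∈[1,5].
(2·2+1)(2·3+1)(2·1+1) = 105
Δ: 4! 0! 2! / 7! → 1/105
sum: t=2:+1/4 = 1/4
3j²(2 3 1; 0 0 0) = Δ·Π!·Σ² = 3/35  (sign -1)
sum: t=3:−1/6 = -1/6
3j²(2 3 1; -1 1 0) = Δ·Π!·Σ² = 8/105  (sign +1)
combine: 4πI² = 105·3/35·8/105 = 24/35
take √, sign -1: I = -0.23359668

-0.233597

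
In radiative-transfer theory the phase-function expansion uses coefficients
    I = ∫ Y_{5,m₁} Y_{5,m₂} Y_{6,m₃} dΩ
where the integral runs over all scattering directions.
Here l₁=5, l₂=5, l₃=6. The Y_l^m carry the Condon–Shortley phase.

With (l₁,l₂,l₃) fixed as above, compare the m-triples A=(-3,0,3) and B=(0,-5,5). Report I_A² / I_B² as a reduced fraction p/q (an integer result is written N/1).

25/33

l's match ⇒ only the (l;m) 3-j factors differ between A and B.
A: triangle coeff Δ(5,5,6) = 1/28588560; Σ_t [2,4]: t=2:+1/103680 t=3:−1/34560 t=4:+1/138240 = -1/82944; (3j)²=125/9724 [(5 5 6; -3 0 3)], sign=+1
B: triangle coeff Δ(5,5,6) = 1/28588560; Σ_t [0,0]: t=0:+1/2073600 = 1/2073600; (3j)²=15/884 [(5 5 6; 0 -5 5)], sign=-1
I_A²/I_B² = (125/9724)/(15/884) = 25/33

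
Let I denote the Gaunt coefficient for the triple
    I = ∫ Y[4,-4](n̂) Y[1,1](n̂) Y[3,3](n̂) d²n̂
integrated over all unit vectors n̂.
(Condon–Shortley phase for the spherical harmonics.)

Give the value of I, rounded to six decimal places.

0.325735

Rules hold: Σm=0, L=8 even, 3≤3≤5.
N = 9·3·7 = 189
Δ = 2!·6!·0!/9! = 1/252
Racah Σ t=1..1: t=1:−1/36 = -1/36
⇒ 3j(4 1 3; 0 0 0)² = 4/63, sgn +1
Racah Σ t=2..2: t=2:+1/1440 = 1/1440
⇒ 3j(4 1 3; -4 1 3)² = 1/9, sgn +1
4πI² = N·(3j₀)²·(3jₘ)² = 4/3
I = +1·√(1.33333/4π) = 0.32573501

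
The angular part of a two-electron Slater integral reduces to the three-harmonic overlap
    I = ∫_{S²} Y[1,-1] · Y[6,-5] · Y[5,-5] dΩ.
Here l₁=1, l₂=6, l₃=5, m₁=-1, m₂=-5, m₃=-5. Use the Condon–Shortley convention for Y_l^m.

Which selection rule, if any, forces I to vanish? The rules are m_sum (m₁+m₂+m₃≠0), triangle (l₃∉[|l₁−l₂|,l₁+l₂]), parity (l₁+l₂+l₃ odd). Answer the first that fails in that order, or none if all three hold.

m₁+m₂+m₃ = -1 − 5 − 5 = -11  ✗
triangle: |1−6|=5 ≤ l₃=5 ≤ 1+6=7
parity: l₁+l₂+l₃ = 12 is even

m_sum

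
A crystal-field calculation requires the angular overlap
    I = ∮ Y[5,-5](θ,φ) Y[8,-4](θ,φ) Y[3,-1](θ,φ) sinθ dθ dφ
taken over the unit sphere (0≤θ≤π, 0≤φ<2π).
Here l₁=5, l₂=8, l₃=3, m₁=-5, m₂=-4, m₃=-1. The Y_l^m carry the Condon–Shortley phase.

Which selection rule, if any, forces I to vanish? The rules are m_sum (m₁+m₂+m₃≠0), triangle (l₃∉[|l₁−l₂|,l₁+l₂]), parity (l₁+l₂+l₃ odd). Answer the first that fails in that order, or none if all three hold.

m_sum

m₁+m₂+m₃ = -5 − 4 − 1 = -10  ✗
triangle: |5−8|=3 ≤ l₃=3 ≤ 5+8=13
parity: l₁+l₂+l₃ = 16 is even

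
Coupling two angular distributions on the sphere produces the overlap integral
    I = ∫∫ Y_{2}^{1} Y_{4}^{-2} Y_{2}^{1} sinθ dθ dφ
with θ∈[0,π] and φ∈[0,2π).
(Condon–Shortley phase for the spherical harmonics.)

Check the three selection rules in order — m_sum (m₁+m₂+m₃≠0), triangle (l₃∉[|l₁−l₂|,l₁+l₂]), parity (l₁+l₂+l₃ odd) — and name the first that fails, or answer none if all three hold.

none

Σmᵢ = 0  ✓
l₃∈[|l₁−l₂|,l₁+l₂]=[2,6], have l₃=2  ✓
Σlᵢ = 8 ⇒ even  ✓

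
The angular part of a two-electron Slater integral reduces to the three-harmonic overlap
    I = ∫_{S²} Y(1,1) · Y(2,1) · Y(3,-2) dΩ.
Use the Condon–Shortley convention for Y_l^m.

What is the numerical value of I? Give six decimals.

0.261169

Rules hold: Σm=0, L=6 even, 1≤3≤3.
N = 3·5·7 = 105
Δ = 0!·2!·4!/7! = 1/105
Racah Σ t=0..0: t=0:+1/4 = 1/4
⇒ 3j(1 2 3; 0 0 0)² = 3/35, sgn -1
Racah Σ t=0..0: t=0:+1/12 = 1/12
⇒ 3j(1 2 3; 1 1 -2)² = 2/21, sgn -1
4πI² = N·(3j₀)²·(3jₘ)² = 6/7
I = +1·√(0.857143/4π) = 0.26116903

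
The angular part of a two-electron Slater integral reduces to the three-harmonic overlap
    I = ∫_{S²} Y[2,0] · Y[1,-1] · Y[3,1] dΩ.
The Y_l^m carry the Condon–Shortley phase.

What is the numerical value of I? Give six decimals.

-0.202301

Checks pass: Σm=0; 6 even; l₃=3∈[1,3].
(2·2+1)(2·1+1)(2·3+1) = 105
Δ: 0! 4! 2! / 7! → 1/105
sum: t=0:+1/4 = 1/4
3j²(2 1 3; 0 0 0) = Δ·Π!·Σ² = 3/35  (sign -1)
sum: t=0:+1/8 = 1/8
3j²(2 1 3; 0 -1 1) = Δ·Π!·Σ² = 2/35  (sign +1)
combine: 4πI² = 105·3/35·2/35 = 18/35
take √, sign -1: I = -0.20230066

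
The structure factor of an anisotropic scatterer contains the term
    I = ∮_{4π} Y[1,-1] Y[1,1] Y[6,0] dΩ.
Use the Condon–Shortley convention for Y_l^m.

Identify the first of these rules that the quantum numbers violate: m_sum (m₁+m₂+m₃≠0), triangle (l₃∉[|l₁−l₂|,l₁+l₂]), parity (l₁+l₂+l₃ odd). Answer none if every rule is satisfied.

triangle

Σmᵢ = 0  ✓
l₃∈[|l₁−l₂|,l₁+l₂]=[0,2], have l₃=6  ✗
Σlᵢ = 8 ⇒ even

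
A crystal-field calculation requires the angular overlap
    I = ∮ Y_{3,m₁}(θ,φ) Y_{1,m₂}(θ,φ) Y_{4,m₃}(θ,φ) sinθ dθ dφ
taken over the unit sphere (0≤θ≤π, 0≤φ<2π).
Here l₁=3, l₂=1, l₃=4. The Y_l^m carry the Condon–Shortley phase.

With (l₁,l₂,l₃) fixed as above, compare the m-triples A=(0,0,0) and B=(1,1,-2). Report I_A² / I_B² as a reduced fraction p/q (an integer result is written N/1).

16/15

Same 3,1,4: normalisation and zero-m 3j drop out of the ratio.
A: Δ: 0! 6! 2! / 9! → 1/252; sum: t=0:+1/36 = 1/36; 3j²(3 1 4; 0 0 0) = Δ·Π!·Σ² = 4/63  (sign +1)
B: Δ: 0! 6! 2! / 9! → 1/252; sum: t=0:+1/96 = 1/96; 3j²(3 1 4; 1 1 -2) = Δ·Π!·Σ² = 5/84  (sign +1)
I_A²/I_B² = (4/63)/(5/84) = 16/15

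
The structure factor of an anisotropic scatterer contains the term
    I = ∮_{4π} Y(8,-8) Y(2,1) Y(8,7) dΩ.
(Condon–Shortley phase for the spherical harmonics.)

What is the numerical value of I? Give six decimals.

0.162642

Rules hold: Σm=0, L=18 even, 6≤8≤10.
N = 17·5·17 = 1445
Δ = 2!·14!·2!/19! = 1/348840
Racah Σ t=0..2: t=0:+1/116121600 t=1:−1/25401600 t=2:+1/116121600 = -1/45158400
⇒ 3j(8 2 8; 0 0 0)² = 24/1615, sgn -1
Racah Σ t=2..2: t=2:+1/174356582400 = 1/174356582400
⇒ 3j(8 2 8; -8 1 7)² = 5/323, sgn -1
4πI² = N·(3j₀)²·(3jₘ)² = 120/361
I = +1·√(0.33241/4π) = 0.16264177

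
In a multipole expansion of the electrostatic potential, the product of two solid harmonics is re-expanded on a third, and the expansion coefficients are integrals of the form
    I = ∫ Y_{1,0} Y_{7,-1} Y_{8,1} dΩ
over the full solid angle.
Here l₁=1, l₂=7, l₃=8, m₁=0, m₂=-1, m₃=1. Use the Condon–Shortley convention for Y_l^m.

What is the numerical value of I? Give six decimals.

Rules hold: Σm=0, L=16 even, 6≤8≤8.
N = 3·15·17 = 765
Δ = 0!·2!·14!/17! = 1/2040
Racah Σ t=0..0: t=0:+1/25401600 = 1/25401600
⇒ 3j(1 7 8; 0 0 0)² = 8/255, sgn +1
Racah Σ t=0..0: t=0:+1/29030400 = 1/29030400
⇒ 3j(1 7 8; 0 -1 1)² = 21/680, sgn -1
4πI² = N·(3j₀)²·(3jₘ)² = 63/85
I = -1·√(0.741176/4π) = -0.24285994

-0.242860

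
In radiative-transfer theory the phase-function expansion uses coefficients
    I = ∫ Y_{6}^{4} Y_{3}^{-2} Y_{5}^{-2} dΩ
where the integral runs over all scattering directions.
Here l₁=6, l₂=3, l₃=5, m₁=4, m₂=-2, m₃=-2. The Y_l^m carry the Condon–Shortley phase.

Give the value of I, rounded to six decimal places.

0.088266

m-sum 0 ✓  L=14 even ✓  3≤5≤9 ✓
Π(2lᵢ+1) = 13×7×11 = 1001
triangle coeff Δ(6,3,5) = 1/675675
Σ_t [1,3]: t=1:−1/8640 t=2:+1/2304 t=3:−1/8640 = 7/34560
(3j)²=7/429 [(6 3 5; 0 0 0)], sign=-1
Σ_t [0,1]: t=0:+1/34560 t=1:−1/60480 = 1/80640
(3j)²=6/1001 [(6 3 5; 4 -2 -2)], sign=-1
⇒ 4πI² = 14/143
I = (+1)√(14/143/(4π)) = 0.08826552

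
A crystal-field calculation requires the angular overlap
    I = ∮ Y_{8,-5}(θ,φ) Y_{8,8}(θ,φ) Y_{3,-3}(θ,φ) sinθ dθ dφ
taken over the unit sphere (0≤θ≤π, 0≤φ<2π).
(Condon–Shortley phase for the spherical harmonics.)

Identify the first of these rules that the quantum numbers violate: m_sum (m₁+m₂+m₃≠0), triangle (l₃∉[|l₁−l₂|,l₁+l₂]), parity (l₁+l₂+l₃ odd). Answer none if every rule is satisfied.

m₁+m₂+m₃ = -5 + 8 − 3 = 0  ✓
triangle: |8−8|=0 ≤ l₃=3 ≤ 8+8=16  ✓
parity: l₁+l₂+l₃ = 19 is odd  ✗

parity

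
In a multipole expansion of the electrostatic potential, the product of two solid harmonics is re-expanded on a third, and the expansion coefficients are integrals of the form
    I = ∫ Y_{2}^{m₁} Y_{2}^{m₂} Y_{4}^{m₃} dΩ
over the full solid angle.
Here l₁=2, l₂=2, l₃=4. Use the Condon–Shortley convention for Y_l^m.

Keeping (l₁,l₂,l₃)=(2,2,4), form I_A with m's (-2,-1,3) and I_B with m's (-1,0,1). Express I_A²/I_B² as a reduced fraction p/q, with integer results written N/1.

Same 2,2,4: normalisation and zero-m 3j drop out of the ratio.
A: Δ: 0! 4! 4! / 9! → 1/630; sum: t=0:+1/144 = 1/144; 3j²(2 2 4; -2 -1 3) = Δ·Π!·Σ² = 1/18  (sign -1)
B: Δ: 0! 4! 4! / 9! → 1/630; sum: t=0:+1/24 = 1/24; 3j²(2 2 4; -1 0 1) = Δ·Π!·Σ² = 1/21  (sign -1)
I_A²/I_B² = (1/18)/(1/21) = 7/6

7/6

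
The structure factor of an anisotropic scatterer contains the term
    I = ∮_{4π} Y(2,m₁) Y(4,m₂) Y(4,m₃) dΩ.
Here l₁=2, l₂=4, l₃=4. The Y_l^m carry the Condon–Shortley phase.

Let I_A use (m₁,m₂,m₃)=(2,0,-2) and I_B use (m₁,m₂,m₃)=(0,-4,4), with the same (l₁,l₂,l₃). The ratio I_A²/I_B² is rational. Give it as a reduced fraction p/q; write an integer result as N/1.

Same 2,4,4: normalisation and zero-m 3j drop out of the ratio.
A: Δ: 2! 2! 6! / 11! → 1/13860; sum: t=0:+1/192 = 1/192; 3j²(2 4 4; 2 0 -2) = Δ·Π!·Σ² = 3/77  (sign +1)
B: Δ: 2! 2! 6! / 11! → 1/13860; sum: t=0:+1/2880 = 1/2880; 3j²(2 4 4; 0 -4 4) = Δ·Π!·Σ² = 28/495  (sign +1)
I_A²/I_B² = (3/77)/(28/495) = 135/196

135/196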